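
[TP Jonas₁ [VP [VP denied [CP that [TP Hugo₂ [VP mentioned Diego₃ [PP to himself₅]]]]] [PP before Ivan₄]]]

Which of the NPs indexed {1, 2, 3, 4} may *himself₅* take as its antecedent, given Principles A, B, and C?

{2, 3}

*himself* is an anaphor, so Principle A applies: it must be bound in its binding domain.
Binding domain of *himself₅*: the embedded TP, whose subject is Hugo₂.
*Jonas₁* c-commands the anaphor but is outside its binding domain → cannot satisfy Principle A.
*Hugo₂* c-commands the anaphor within its binding domain → licit binder.
*Diego₃* c-commands the anaphor within its binding domain → licit binder.
*Ivan₄* does not c-command the anaphor → cannot bind it.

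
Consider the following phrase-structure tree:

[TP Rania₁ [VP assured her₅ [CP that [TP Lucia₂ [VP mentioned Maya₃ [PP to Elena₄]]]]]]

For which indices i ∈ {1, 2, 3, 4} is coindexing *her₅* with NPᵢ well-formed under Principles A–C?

none

*her* is a pronoun, so Principle B applies: it must be free in its binding domain.
Binding domain of *her₅*: the matrix TP, whose subject is Rania₁.
*Rania₁* c-commands the pronoun within its binding domain → coindexation would violate Principle B.
*Lucia₂*: the pronoun c-commands this R-expression → coindexation would violate Principle C on *Lucia₂*.
*Maya₃*: the pronoun c-commands this R-expression → coindexation would violate Principle C on *Maya₃*.
*Elena₄*: the pronoun c-commands this R-expression → coindexation would violate Principle C on *Elena₄*.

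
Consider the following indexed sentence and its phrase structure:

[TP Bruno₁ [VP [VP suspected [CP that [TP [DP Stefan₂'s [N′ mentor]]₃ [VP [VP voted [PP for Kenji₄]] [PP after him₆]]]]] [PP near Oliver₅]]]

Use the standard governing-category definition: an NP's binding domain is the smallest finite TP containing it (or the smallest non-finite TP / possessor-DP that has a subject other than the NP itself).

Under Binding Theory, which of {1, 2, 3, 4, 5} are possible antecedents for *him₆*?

*him* is a pronoun, so Principle B applies: it must be free in its binding domain.
Binding domain of *him₆*: the embedded TP, whose subject is [Stefan₂'s mentor]₃.
*Bruno₁* c-commands the pronoun but from outside its binding domain, and is not c-commanded by it → coindexation permitted.
*Stefan₂* and the pronoun do not c-command one another → neither Principle B nor Principle C is at stake; coindexation permitted.
*[Stefan₂'s mentor]₃* c-commands the pronoun within its binding domain → coindexation would violate Principle B.
*Kenji₄* and the pronoun do not c-command one another → neither Principle B nor Principle C is at stake; coindexation permitted.
*Oliver₅* and the pronoun do not c-command one another → neither Principle B nor Principle C is at stake; coindexation permitted.

{1, 2, 4, 5}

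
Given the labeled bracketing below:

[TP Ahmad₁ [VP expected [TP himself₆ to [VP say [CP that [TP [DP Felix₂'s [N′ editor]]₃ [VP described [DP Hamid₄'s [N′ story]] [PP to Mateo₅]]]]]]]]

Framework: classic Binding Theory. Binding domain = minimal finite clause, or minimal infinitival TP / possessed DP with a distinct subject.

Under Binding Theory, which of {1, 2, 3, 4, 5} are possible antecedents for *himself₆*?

{1}

*himself* is an anaphor, so Principle A applies: it must be bound in its binding domain.
Binding domain of *himself₆*: the matrix TP, whose subject is Ahmad₁.
*Ahmad₁* c-commands the anaphor within its binding domain → licit binder.
*Felix₂* does not c-command the anaphor → cannot bind it.
*[Felix₂'s editor]₃* does not c-command the anaphor → cannot bind it.
*Hamid₄* does not c-command the anaphor → cannot bind it.
*Mateo₅* does not c-command the anaphor → cannot bind it.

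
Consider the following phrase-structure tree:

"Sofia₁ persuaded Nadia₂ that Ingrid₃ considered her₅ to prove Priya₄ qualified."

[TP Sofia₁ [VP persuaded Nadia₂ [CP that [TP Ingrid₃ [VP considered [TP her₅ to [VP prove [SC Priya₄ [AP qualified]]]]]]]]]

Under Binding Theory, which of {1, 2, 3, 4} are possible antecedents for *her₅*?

*her* is a pronoun, so Principle B applies: it must be free in its binding domain.
Binding domain of *her₅*: the embedded TP, whose subject is Ingrid₃.
*Sofia₁* c-commands the pronoun but from outside its binding domain, and is not c-commanded by it → coindexation permitted.
*Nadia₂* c-commands the pronoun but from outside its binding domain, and is not c-commanded by it → coindexation permitted.
*Ingrid₃* c-commands the pronoun within its binding domain → coindexation would violate Principle B.
*Priya₄*: the pronoun c-commands this R-expression → coindexation would violate Principle C on *Priya₄*.

{1, 2}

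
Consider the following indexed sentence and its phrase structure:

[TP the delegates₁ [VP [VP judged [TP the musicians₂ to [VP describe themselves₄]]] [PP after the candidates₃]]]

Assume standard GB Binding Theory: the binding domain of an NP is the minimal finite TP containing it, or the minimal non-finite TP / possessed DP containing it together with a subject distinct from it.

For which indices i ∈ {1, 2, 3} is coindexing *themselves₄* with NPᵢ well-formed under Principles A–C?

{2}

*themselves* is an anaphor, so Principle A applies: it must be bound in its binding domain.
Binding domain of *themselves₄*: the embedded TP, whose subject is the musicians₂.
*the delegates₁* c-commands the anaphor but is outside its binding domain → cannot satisfy Principle A.
*the musicians₂* c-commands the anaphor within its binding domain → licit binder.
*the candidates₃* does not c-command the anaphor → cannot bind it.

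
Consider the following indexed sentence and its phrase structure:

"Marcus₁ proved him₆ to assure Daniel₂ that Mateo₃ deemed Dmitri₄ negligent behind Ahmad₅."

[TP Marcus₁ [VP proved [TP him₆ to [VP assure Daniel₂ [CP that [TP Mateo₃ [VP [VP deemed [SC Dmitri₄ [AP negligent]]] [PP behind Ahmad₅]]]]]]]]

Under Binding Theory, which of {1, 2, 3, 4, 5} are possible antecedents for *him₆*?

none

*him* is a pronoun, so Principle B applies: it must be free in its binding domain.
Binding domain of *him₆*: the matrix TP, whose subject is Marcus₁.
*Marcus₁* c-commands the pronoun within its binding domain → coindexation would violate Principle B.
*Daniel₂*: the pronoun c-commands this R-expression → coindexation would violate Principle C on *Daniel₂*.
*Mateo₃*: the pronoun c-commands this R-expression → coindexation would violate Principle C on *Mateo₃*.
*Dmitri₄*: the pronoun c-commands this R-expression → coindexation would violate Principle C on *Dmitri₄*.
*Ahmad₅*: the pronoun c-commands this R-expression → coindexation would violate Principle C on *Ahmad₅*.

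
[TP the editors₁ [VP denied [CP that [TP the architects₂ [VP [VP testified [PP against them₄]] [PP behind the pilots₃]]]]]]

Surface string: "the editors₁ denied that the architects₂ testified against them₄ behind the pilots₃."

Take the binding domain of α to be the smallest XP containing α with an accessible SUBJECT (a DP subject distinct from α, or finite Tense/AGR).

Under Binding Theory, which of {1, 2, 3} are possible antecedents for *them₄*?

*them* is a pronoun, so Principle B applies: it must be free in its binding domain.
Binding domain of *them₄*: the embedded TP, whose subject is the architects₂.
*the editors₁* c-commands the pronoun but from outside its binding domain, and is not c-commanded by it → coindexation permitted.
*the architects₂* c-commands the pronoun within its binding domain → coindexation would violate Principle B.
*the pilots₃* and the pronoun do not c-command one another → neither Principle B nor Principle C is at stake; coindexation permitted.

{1, 3}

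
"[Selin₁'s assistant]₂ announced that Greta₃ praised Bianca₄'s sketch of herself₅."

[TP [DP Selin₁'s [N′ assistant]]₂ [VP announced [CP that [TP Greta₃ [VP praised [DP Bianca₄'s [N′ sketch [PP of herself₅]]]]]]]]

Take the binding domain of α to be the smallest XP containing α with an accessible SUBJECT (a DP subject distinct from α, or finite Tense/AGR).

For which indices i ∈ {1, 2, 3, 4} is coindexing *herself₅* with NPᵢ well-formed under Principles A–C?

{4}

*herself* is an anaphor, so Principle A applies: it must be bound in its binding domain.
Binding domain of *herself₅*: the possessed DP, whose subject is Bianca₄.
*Selin₁* does not c-command the anaphor → cannot bind it.
*[Selin₁'s assistant]₂* c-commands the anaphor but is outside its binding domain → cannot satisfy Principle A.
*Greta₃* c-commands the anaphor but is outside its binding domain → cannot satisfy Principle A.
*Bianca₄* c-commands the anaphor within its binding domain → licit binder.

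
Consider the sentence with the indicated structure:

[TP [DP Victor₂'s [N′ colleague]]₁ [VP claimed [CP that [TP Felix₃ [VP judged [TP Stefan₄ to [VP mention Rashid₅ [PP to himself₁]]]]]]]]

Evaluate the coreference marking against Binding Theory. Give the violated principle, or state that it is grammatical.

Principle A

The two coindexed NPs are *[Victor₂'s colleague]₁* and *himself₁*.
*himself₁* is an anaphor. Principle A requires it to be bound within its binding domain — the embedded TP, whose subject is Stefan₄.
Within that domain it is c-commanded by *Stefan₄*, *Rashid₅*, none of which share its index.
*[Victor₂'s colleague]₁* does c-command the anaphor, but from outside its binding domain.
The anaphor is unbound in its domain → Principle A violation.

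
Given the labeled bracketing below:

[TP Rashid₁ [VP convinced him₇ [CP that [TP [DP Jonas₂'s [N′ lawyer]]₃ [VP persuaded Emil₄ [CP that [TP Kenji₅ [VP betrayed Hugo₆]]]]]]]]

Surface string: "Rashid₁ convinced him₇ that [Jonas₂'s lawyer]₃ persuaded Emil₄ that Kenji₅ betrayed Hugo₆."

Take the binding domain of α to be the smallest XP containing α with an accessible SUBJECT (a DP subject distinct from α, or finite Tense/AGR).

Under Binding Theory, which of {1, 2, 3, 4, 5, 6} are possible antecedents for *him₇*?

none

*him* is a pronoun, so Principle B applies: it must be free in its binding domain.
Binding domain of *him₇*: the matrix TP, whose subject is Rashid₁.
*Rashid₁* c-commands the pronoun within its binding domain → coindexation would violate Principle B.
*Jonas₂*: the pronoun c-commands this R-expression → coindexation would violate Principle C on *Jonas₂*.
*[Jonas₂'s lawyer]₃*: the pronoun c-commands this R-expression → coindexation would violate Principle C on *[Jonas₂'s lawyer]₃*.
*Emil₄*: the pronoun c-commands this R-expression → coindexation would violate Principle C on *Emil₄*.
*Kenji₅*: the pronoun c-commands this R-expression → coindexation would violate Principle C on *Kenji₅*.
*Hugo₆*: the pronoun c-commands this R-expression → coindexation would violate Principle C on *Hugo₆*.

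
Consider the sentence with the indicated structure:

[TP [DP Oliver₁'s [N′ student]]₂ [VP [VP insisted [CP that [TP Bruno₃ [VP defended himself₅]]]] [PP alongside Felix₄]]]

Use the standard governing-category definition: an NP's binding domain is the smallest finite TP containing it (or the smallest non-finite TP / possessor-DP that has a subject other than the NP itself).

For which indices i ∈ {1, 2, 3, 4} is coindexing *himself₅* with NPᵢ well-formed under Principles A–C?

*himself* is an anaphor, so Principle A applies: it must be bound in its binding domain.
Binding domain of *himself₅*: the embedded TP, whose subject is Bruno₃.
*Oliver₁* does not c-command the anaphor → cannot bind it.
*[Oliver₁'s student]₂* c-commands the anaphor but is outside its binding domain → cannot satisfy Principle A.
*Bruno₃* c-commands the anaphor within its binding domain → licit binder.
*Felix₄* does not c-command the anaphor → cannot bind it.

{3}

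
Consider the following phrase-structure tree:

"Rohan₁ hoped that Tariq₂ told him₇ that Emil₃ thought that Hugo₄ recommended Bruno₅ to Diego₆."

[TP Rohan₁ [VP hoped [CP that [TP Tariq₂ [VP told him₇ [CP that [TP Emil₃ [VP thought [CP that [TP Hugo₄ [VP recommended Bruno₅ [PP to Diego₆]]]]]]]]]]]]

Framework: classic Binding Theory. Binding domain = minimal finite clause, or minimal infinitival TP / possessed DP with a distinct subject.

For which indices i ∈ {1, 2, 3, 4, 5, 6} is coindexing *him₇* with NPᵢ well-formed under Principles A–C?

{1}

*him* is a pronoun, so Principle B applies: it must be free in its binding domain.
Binding domain of *him₇*: the embedded TP, whose subject is Tariq₂.
*Rohan₁* c-commands the pronoun but from outside its binding domain, and is not c-commanded by it → coindexation permitted.
*Tariq₂* c-commands the pronoun within its binding domain → coindexation would violate Principle B.
*Emil₃*: the pronoun c-commands this R-expression → coindexation would violate Principle C on *Emil₃*.
*Hugo₄*: the pronoun c-commands this R-expression → coindexation would violate Principle C on *Hugo₄*.
*Bruno₅*: the pronoun c-commands this R-expression → coindexation would violate Principle C on *Bruno₅*.
*Diego₆*: the pronoun c-commands this R-expression → coindexation would violate Principle C on *Diego₆*.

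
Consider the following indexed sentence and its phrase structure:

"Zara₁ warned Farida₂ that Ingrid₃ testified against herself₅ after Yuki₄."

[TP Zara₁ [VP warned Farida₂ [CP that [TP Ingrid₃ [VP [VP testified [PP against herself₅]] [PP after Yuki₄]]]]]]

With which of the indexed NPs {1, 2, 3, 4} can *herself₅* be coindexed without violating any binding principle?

*herself* is an anaphor, so Principle A applies: it must be bound in its binding domain.
Binding domain of *herself₅*: the embedded TP, whose subject is Ingrid₃.
*Zara₁* c-commands the anaphor but is outside its binding domain → cannot satisfy Principle A.
*Farida₂* c-commands the anaphor but is outside its binding domain → cannot satisfy Principle A.
*Ingrid₃* c-commands the anaphor within its binding domain → licit binder.
*Yuki₄* does not c-command the anaphor → cannot bind it.

{3}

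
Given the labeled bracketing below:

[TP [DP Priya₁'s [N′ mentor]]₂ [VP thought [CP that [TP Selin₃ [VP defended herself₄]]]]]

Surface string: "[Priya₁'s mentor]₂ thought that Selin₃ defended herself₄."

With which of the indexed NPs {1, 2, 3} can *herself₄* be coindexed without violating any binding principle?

{3}

*herself* is an anaphor, so Principle A applies: it must be bound in its binding domain.
Binding domain of *herself₄*: the embedded TP, whose subject is Selin₃.
*Priya₁* does not c-command the anaphor → cannot bind it.
*[Priya₁'s mentor]₂* c-commands the anaphor but is outside its binding domain → cannot satisfy Principle A.
*Selin₃* c-commands the anaphor within its binding domain → licit binder.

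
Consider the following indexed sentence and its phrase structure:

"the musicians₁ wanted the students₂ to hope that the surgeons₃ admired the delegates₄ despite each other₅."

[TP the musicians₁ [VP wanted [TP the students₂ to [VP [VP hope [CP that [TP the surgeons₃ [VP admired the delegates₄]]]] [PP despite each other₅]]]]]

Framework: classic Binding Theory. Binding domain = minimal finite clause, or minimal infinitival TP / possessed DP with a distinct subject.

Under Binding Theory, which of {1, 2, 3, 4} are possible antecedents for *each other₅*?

*each other* is an anaphor, so Principle A applies: it must be bound in its binding domain.
Binding domain of *each other₅*: the embedded TP, whose subject is the students₂.
*the musicians₁* c-commands the anaphor but is outside its binding domain → cannot satisfy Principle A.
*the students₂* c-commands the anaphor within its binding domain → licit binder.
*the surgeons₃* does not c-command the anaphor → cannot bind it.
*the delegates₄* does not c-command the anaphor → cannot bind it.

{2}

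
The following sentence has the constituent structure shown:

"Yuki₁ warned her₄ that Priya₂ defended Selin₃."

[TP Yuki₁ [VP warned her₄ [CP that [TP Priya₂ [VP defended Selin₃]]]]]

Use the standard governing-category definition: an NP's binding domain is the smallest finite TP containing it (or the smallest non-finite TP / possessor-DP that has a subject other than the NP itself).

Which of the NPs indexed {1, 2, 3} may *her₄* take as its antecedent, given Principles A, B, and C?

none

*her* is a pronoun, so Principle B applies: it must be free in its binding domain.
Binding domain of *her₄*: the matrix TP, whose subject is Yuki₁.
*Yuki₁* c-commands the pronoun within its binding domain → coindexation would violate Principle B.
*Priya₂*: the pronoun c-commands this R-expression → coindexation would violate Principle C on *Priya₂*.
*Selin₃*: the pronoun c-commands this R-expression → coindexation would violate Principle C on *Selin₃*.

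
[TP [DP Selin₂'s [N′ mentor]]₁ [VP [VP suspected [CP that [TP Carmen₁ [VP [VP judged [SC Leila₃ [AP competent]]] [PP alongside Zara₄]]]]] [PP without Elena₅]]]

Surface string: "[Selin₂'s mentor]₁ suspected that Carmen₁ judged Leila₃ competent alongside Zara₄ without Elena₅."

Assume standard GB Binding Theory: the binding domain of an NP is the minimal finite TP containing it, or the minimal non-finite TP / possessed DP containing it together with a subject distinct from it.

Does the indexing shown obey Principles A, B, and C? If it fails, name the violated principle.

Principle C

The two coindexed NPs are *[Selin₂'s mentor]₁* and *Carmen₁*.
*Carmen₁* is an R-expression. Principle C requires it to be free everywhere.
*[Selin₂'s mentor]₁* c-commands it and carries the same index.
The R-expression is bound → Principle C violation.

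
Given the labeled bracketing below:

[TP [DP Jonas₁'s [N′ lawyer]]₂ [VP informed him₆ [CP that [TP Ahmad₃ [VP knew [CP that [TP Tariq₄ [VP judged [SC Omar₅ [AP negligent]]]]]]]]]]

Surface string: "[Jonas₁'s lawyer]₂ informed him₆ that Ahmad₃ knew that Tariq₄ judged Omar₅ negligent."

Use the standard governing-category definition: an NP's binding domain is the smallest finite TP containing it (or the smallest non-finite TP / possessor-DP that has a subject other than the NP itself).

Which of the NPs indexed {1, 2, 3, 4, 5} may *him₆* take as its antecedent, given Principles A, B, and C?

*him* is a pronoun, so Principle B applies: it must be free in its binding domain.
Binding domain of *him₆*: the matrix TP, whose subject is [Jonas₁'s lawyer]₂.
*Jonas₁* and the pronoun do not c-command one another → neither Principle B nor Principle C is at stake; coindexation permitted.
*[Jonas₁'s lawyer]₂* c-commands the pronoun within its binding domain → coindexation would violate Principle B.
*Ahmad₃*: the pronoun c-commands this R-expression → coindexation would violate Principle C on *Ahmad₃*.
*Tariq₄*: the pronoun c-commands this R-expression → coindexation would violate Principle C on *Tariq₄*.
*Omar₅*: the pronoun c-commands this R-expression → coindexation would violate Principle C on *Omar₅*.

{1}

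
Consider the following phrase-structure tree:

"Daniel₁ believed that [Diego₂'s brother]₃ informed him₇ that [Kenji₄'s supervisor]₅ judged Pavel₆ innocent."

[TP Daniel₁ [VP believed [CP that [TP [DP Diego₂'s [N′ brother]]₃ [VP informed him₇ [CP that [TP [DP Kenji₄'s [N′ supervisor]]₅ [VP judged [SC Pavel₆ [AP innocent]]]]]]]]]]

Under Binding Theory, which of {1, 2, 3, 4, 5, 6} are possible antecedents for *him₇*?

*him* is a pronoun, so Principle B applies: it must be free in its binding domain.
Binding domain of *him₇*: the embedded TP, whose subject is [Diego₂'s brother]₃.
*Daniel₁* c-commands the pronoun but from outside its binding domain, and is not c-commanded by it → coindexation permitted.
*Diego₂* and the pronoun do not c-command one another → neither Principle B nor Principle C is at stake; coindexation permitted.
*[Diego₂'s brother]₃* c-commands the pronoun within its binding domain → coindexation would violate Principle B.
*Kenji₄*: the pronoun c-commands this R-expression → coindexation would violate Principle C on *Kenji₄*.
*[Kenji₄'s supervisor]₅*: the pronoun c-commands this R-expression → coindexation would violate Principle C on *[Kenji₄'s supervisor]₅*.
*Pavel₆*: the pronoun c-commands this R-expression → coindexation would violate Principle C on *Pavel₆*.

{1, 2}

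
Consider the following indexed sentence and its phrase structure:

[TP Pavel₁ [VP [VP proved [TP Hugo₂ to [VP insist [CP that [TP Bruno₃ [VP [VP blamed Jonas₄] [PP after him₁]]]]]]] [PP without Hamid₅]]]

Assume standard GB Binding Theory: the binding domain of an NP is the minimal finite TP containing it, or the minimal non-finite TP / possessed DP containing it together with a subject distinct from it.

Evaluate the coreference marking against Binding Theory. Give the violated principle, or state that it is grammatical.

grammatical

The two coindexed NPs are *Pavel₁* and *him₁*.
*him₁* is a pronoun; its binding domain is the embedded TP, whose subject is Bruno₃. Within that domain it is c-commanded only by *Bruno₃*, which carries a different index — the pronoun is free locally, so Principle B holds.
*Pavel₁* is an R-expression; *him₁* does not c-command it, and no other NP shares its index, so Principle C is satisfied.
All principles are respected.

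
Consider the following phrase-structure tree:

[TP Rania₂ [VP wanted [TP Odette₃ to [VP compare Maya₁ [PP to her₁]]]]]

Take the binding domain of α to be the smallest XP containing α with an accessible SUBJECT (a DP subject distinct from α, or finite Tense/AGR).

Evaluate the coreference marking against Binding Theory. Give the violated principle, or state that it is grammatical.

The two coindexed NPs are *Maya₁* and *her₁*.
*her₁* is a pronoun. Its binding domain is the embedded TP, whose subject is Odette₃.
*Maya₁* c-commands it within that domain and carries the same index.
The pronoun is locally bound → Principle B violation.

Principle B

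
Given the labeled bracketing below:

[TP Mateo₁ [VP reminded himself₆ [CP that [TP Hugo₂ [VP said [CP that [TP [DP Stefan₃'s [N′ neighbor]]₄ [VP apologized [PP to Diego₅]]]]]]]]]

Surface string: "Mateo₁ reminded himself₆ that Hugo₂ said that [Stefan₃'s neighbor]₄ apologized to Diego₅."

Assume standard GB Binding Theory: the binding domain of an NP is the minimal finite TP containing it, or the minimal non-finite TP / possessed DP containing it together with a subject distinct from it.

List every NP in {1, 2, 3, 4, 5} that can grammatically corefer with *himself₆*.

*himself* is an anaphor, so Principle A applies: it must be bound in its binding domain.
Binding domain of *himself₆*: the matrix TP, whose subject is Mateo₁.
*Mateo₁* c-commands the anaphor within its binding domain → licit binder.
*Hugo₂* does not c-command the anaphor → cannot bind it.
*Stefan₃* does not c-command the anaphor → cannot bind it.
*[Stefan₃'s neighbor]₄* does not c-command the anaphor → cannot bind it.
*Diego₅* does not c-command the anaphor → cannot bind it.

{1}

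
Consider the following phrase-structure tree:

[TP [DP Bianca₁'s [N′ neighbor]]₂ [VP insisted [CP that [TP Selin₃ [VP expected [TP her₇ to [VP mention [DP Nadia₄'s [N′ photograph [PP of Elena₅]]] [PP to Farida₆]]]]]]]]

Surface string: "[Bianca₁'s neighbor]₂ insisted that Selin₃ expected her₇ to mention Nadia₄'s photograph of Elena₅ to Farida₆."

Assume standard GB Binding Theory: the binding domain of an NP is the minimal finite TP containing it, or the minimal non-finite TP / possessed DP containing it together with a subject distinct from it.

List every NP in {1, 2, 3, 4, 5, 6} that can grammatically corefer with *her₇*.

*her* is a pronoun, so Principle B applies: it must be free in its binding domain.
Binding domain of *her₇*: the embedded TP, whose subject is Selin₃.
*Bianca₁* and the pronoun do not c-command one another → neither Principle B nor Principle C is at stake; coindexation permitted.
*[Bianca₁'s neighbor]₂* c-commands the pronoun but from outside its binding domain, and is not c-commanded by it → coindexation permitted.
*Selin₃* c-commands the pronoun within its binding domain → coindexation would violate Principle B.
*Nadia₄*: the pronoun c-commands this R-expression → coindexation would violate Principle C on *Nadia₄*.
*Elena₅*: the pronoun c-commands this R-expression → coindexation would violate Principle C on *Elena₅*.
*Farida₆*: the pronoun c-commands this R-expression → coindexation would violate Principle C on *Farida₆*.

{1, 2}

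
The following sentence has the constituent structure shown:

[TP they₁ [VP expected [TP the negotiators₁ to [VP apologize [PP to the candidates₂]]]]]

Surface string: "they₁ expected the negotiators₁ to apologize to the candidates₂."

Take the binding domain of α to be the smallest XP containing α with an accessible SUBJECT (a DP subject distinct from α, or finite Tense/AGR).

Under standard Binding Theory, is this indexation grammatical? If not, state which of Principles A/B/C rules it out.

Principle C

The two coindexed NPs are *they₁* and *the negotiators₁*.
*the negotiators₁* is an R-expression. Principle C requires it to be free everywhere.
*they₁* c-commands it and carries the same index.
The R-expression is bound → Principle C violation.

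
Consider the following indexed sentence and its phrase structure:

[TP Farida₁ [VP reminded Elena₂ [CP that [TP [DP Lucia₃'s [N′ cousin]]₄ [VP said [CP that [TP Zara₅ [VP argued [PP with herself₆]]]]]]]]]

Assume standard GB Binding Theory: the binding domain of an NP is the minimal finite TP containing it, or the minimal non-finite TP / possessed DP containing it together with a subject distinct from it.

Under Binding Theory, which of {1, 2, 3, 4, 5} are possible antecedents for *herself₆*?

{5}

*herself* is an anaphor, so Principle A applies: it must be bound in its binding domain.
Binding domain of *herself₆*: the embedded TP, whose subject is Zara₅.
*Farida₁* c-commands the anaphor but is outside its binding domain → cannot satisfy Principle A.
*Elena₂* c-commands the anaphor but is outside its binding domain → cannot satisfy Principle A.
*Lucia₃* does not c-command the anaphor → cannot bind it.
*[Lucia₃'s cousin]₄* c-commands the anaphor but is outside its binding domain → cannot satisfy Principle A.
*Zara₅* c-commands the anaphor within its binding domain → licit binder.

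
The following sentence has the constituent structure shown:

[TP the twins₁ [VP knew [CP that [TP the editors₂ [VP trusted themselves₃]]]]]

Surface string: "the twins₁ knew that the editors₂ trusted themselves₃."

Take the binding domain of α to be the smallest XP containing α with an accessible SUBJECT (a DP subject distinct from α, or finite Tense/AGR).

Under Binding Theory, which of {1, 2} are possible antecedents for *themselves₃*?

*themselves* is an anaphor, so Principle A applies: it must be bound in its binding domain.
Binding domain of *themselves₃*: the embedded TP, whose subject is the editors₂.
*the twins₁* c-commands the anaphor but is outside its binding domain → cannot satisfy Principle A.
*the editors₂* c-commands the anaphor within its binding domain → licit binder.

{2}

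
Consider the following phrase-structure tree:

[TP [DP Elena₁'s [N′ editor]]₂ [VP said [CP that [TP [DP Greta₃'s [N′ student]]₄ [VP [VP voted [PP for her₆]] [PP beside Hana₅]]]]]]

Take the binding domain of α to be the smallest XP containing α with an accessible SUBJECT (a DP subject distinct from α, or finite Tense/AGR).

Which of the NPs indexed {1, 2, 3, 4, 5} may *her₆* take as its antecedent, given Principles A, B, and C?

*her* is a pronoun, so Principle B applies: it must be free in its binding domain.
Binding domain of *her₆*: the embedded TP, whose subject is [Greta₃'s student]₄.
*Elena₁* and the pronoun do not c-command one another → neither Principle B nor Principle C is at stake; coindexation permitted.
*[Elena₁'s editor]₂* c-commands the pronoun but from outside its binding domain, and is not c-commanded by it → coindexation permitted.
*Greta₃* and the pronoun do not c-command one another → neither Principle B nor Principle C is at stake; coindexation permitted.
*[Greta₃'s student]₄* c-commands the pronoun within its binding domain → coindexation would violate Principle B.
*Hana₅* and the pronoun do not c-command one another → neither Principle B nor Principle C is at stake; coindexation permitted.

{1, 2, 3, 5}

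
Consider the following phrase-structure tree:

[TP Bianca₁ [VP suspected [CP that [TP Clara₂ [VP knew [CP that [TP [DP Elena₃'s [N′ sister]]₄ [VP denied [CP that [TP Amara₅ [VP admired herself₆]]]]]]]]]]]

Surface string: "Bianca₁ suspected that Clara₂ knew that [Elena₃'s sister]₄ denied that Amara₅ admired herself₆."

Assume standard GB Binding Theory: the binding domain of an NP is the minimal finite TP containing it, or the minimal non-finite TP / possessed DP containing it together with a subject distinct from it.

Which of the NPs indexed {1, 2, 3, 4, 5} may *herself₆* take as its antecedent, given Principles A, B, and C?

*herself* is an anaphor, so Principle A applies: it must be bound in its binding domain.
Binding domain of *herself₆*: the embedded TP, whose subject is Amara₅.
*Bianca₁* c-commands the anaphor but is outside its binding domain → cannot satisfy Principle A.
*Clara₂* c-commands the anaphor but is outside its binding domain → cannot satisfy Principle A.
*Elena₃* does not c-command the anaphor → cannot bind it.
*[Elena₃'s sister]₄* c-commands the anaphor but is outside its binding domain → cannot satisfy Principle A.
*Amara₅* c-commands the anaphor within its binding domain → licit binder.

{5}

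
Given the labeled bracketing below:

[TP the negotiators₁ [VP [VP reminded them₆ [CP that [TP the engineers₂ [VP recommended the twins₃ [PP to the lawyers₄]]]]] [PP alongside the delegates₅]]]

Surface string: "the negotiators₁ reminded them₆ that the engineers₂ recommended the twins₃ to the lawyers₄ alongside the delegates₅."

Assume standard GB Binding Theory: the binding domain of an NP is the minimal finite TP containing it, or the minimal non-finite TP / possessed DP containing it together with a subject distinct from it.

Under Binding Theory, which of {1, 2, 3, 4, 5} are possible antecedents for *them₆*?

{5}

*them* is a pronoun, so Principle B applies: it must be free in its binding domain.
Binding domain of *them₆*: the matrix TP, whose subject is the negotiators₁.
*the negotiators₁* c-commands the pronoun within its binding domain → coindexation would violate Principle B.
*the engineers₂*: the pronoun c-commands this R-expression → coindexation would violate Principle C on *the engineers₂*.
*the twins₃*: the pronoun c-commands this R-expression → coindexation would violate Principle C on *the twins₃*.
*the lawyers₄*: the pronoun c-commands this R-expression → coindexation would violate Principle C on *the lawyers₄*.
*the delegates₅* and the pronoun do not c-command one another → neither Principle B nor Principle C is at stake; coindexation permitted.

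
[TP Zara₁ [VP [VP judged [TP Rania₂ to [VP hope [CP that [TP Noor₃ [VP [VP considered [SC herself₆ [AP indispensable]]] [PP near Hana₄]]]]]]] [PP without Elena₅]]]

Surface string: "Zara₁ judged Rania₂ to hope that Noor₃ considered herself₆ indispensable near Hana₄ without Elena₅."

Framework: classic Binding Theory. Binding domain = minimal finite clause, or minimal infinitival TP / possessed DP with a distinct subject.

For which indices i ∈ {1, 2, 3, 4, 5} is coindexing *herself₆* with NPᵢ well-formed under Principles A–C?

{3}

*herself* is an anaphor, so Principle A applies: it must be bound in its binding domain.
Binding domain of *herself₆*: the embedded TP, whose subject is Noor₃.
*Zara₁* c-commands the anaphor but is outside its binding domain → cannot satisfy Principle A.
*Rania₂* c-commands the anaphor but is outside its binding domain → cannot satisfy Principle A.
*Noor₃* c-commands the anaphor within its binding domain → licit binder.
*Hana₄* does not c-command the anaphor → cannot bind it.
*Elena₅* does not c-command the anaphor → cannot bind it.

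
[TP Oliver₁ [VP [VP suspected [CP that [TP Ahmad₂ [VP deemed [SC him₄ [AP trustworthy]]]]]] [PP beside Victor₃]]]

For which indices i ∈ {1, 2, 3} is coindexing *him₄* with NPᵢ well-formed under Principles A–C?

*him* is a pronoun, so Principle B applies: it must be free in its binding domain.
Binding domain of *him₄*: the embedded TP, whose subject is Ahmad₂.
*Oliver₁* c-commands the pronoun but from outside its binding domain, and is not c-commanded by it → coindexation permitted.
*Ahmad₂* c-commands the pronoun within its binding domain → coindexation would violate Principle B.
*Victor₃* and the pronoun do not c-command one another → neither Principle B nor Principle C is at stake; coindexation permitted.

{1, 3}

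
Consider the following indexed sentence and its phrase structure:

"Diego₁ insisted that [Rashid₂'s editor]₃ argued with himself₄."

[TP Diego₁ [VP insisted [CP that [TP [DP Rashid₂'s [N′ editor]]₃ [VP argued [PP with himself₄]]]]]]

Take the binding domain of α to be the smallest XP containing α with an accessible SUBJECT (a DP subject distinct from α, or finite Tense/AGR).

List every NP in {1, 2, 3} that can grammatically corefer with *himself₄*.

*himself* is an anaphor, so Principle A applies: it must be bound in its binding domain.
Binding domain of *himself₄*: the embedded TP, whose subject is [Rashid₂'s editor]₃.
*Diego₁* c-commands the anaphor but is outside its binding domain → cannot satisfy Principle A.
*Rashid₂* does not c-command the anaphor → cannot bind it.
*[Rashid₂'s editor]₃* c-commands the anaphor within its binding domain → licit binder.

{3}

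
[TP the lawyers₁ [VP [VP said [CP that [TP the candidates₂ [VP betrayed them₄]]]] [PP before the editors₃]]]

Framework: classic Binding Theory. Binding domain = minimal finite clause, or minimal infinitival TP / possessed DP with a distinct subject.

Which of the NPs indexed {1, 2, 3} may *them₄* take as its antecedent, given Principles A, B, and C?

{1, 3}

*them* is a pronoun, so Principle B applies: it must be free in its binding domain.
Binding domain of *them₄*: the embedded TP, whose subject is the candidates₂.
*the lawyers₁* c-commands the pronoun but from outside its binding domain, and is not c-commanded by it → coindexation permitted.
*the candidates₂* c-commands the pronoun within its binding domain → coindexation would violate Principle B.
*the editors₃* and the pronoun do not c-command one another → neither Principle B nor Principle C is at stake; coindexation permitted.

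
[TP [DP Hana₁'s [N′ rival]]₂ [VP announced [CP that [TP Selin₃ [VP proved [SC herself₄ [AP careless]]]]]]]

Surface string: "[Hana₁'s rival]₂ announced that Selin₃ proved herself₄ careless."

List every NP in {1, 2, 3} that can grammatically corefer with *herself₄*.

{3}

*herself* is an anaphor, so Principle A applies: it must be bound in its binding domain.
Binding domain of *herself₄*: the embedded TP, whose subject is Selin₃.
*Hana₁* does not c-command the anaphor → cannot bind it.
*[Hana₁'s rival]₂* c-commands the anaphor but is outside its binding domain → cannot satisfy Principle A.
*Selin₃* c-commands the anaphor within its binding domain → licit binder.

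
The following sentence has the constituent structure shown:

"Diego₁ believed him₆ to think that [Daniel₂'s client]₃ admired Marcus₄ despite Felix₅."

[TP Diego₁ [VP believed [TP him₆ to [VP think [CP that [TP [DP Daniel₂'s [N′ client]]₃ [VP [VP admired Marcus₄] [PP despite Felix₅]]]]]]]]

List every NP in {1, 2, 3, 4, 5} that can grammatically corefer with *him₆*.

*him* is a pronoun, so Principle B applies: it must be free in its binding domain.
Binding domain of *him₆*: the matrix TP, whose subject is Diego₁.
*Diego₁* c-commands the pronoun within its binding domain → coindexation would violate Principle B.
*Daniel₂*: the pronoun c-commands this R-expression → coindexation would violate Principle C on *Daniel₂*.
*[Daniel₂'s client]₃*: the pronoun c-commands this R-expression → coindexation would violate Principle C on *[Daniel₂'s client]₃*.
*Marcus₄*: the pronoun c-commands this R-expression → coindexation would violate Principle C on *Marcus₄*.
*Felix₅*: the pronoun c-commands this R-expression → coindexation would violate Principle C on *Felix₅*.

none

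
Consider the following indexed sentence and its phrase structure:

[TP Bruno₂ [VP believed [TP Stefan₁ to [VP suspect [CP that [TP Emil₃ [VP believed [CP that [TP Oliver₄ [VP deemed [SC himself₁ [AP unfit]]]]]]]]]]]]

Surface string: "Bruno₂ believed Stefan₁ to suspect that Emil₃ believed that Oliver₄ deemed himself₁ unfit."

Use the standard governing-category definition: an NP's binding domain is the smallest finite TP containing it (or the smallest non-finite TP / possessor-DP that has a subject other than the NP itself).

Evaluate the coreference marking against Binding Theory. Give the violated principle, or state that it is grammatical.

The two coindexed NPs are *Stefan₁* and *himself₁*.
*himself₁* is an anaphor. Principle A requires it to be bound within its binding domain — the embedded TP, whose subject is Oliver₄.
Within that domain it is c-commanded by *Oliver₄*, which does not share its index.
*Stefan₁* does c-command the anaphor, but from outside its binding domain.
The anaphor is unbound in its domain → Principle A violation.

Principle A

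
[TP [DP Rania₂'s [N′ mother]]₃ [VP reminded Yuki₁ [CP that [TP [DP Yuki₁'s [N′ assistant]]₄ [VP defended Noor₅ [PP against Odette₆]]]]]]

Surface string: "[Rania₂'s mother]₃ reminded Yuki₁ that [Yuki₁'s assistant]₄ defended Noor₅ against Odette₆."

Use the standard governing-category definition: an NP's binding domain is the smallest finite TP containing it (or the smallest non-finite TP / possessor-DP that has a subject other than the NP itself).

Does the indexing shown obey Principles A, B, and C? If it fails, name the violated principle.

The two coindexed NPs are *Yuki₁* (the higher occurrence) and *Yuki₁* (the lower occurrence).
*Yuki₁* (the lower occurrence) is an R-expression. Principle C requires it to be free everywhere.
*Yuki₁* (the higher occurrence) c-commands it and carries the same index.
The R-expression is bound → Principle C violation.

Principle C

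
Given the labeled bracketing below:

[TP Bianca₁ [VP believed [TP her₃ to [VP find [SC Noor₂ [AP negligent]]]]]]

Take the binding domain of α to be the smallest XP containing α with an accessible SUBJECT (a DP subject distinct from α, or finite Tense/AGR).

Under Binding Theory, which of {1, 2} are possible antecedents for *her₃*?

none

*her* is a pronoun, so Principle B applies: it must be free in its binding domain.
Binding domain of *her₃*: the matrix TP, whose subject is Bianca₁.
*Bianca₁* c-commands the pronoun within its binding domain → coindexation would violate Principle B.
*Noor₂*: the pronoun c-commands this R-expression → coindexation would violate Principle C on *Noor₂*.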